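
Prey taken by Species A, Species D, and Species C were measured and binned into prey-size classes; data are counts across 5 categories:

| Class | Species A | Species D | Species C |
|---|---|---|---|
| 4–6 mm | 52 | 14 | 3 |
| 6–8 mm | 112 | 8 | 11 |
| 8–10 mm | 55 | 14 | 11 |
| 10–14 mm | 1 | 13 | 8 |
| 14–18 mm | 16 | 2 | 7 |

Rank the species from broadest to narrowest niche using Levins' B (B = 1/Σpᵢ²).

Species C > Species D > Species A

Proportions for Species A (n=236): 52/236=0.2203, 112/236=0.4746, 55/236=0.2331, 1/236=0.0042, 16/236=0.0678
Proportions for Species D (n=51): 14/51=0.2745, 8/51=0.1569, 14/51=0.2745, 13/51=0.2549, 2/51=0.0392
Proportions for Species C (n=40): 3/40=0.0750, 11/40=0.2750, 11/40=0.2750, 8/40=0.2000, 7/40=0.1750
Σp_Aᵢ² = 0.2203² + 0.4746² + 0.2331² + 0.0042² + 0.0678² = 0.048532 + 0.225245 + 0.054336 + 0.000018 + 0.004597 = 0.332728
B_A = 1 / 0.332728 = 3.0055
Σp_Dᵢ² = 0.2745² + 0.1569² + 0.2745² + 0.2549² + 0.0392² = 0.075350 + 0.024618 + 0.075350 + 0.064974 + 0.001537 = 0.241829
B_D = 1 / 0.241829 = 4.1352
Σp_Cᵢ² = 0.0750² + 0.2750² + 0.2750² + 0.2000² + 0.1750² = 0.005625 + 0.075625 + 0.075625 + 0.040000 + 0.030625 = 0.227500
B_C = 1 / 0.227500 = 4.3956
Ranking by B (broadest → narrowest): Species C (4.40) > Species D (4.14) > Species A (3.01)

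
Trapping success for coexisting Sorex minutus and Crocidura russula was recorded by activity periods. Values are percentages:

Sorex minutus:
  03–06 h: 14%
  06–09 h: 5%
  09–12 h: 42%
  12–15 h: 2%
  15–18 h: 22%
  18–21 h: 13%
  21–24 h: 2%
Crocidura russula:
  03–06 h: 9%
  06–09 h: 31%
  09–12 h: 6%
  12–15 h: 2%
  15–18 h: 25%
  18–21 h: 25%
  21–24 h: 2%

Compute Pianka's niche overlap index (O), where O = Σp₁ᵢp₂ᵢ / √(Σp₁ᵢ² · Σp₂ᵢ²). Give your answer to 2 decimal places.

0.57

Convert percentages to proportions (divide by 100).
Σ p₁ᵢp₂ᵢ = 0.0126 + 0.0155 + 0.0252 + 0.0004 + 0.0550 + 0.0325 + 0.0004 = 0.1416
Σp_1ᵢ² = 0.14² + 0.05² + 0.42² + 0.02² + 0.22² + 0.13² + 0.02² = 0.0196 + 0.0025 + 0.1764 + 0.0004 + 0.0484 + 0.0169 + 0.0004 = 0.2646
Σp_2ᵢ² = 0.09² + 0.31² + 0.06² + 0.02² + 0.25² + 0.25² + 0.02² = 0.0081 + 0.0961 + 0.0036 + 0.0004 + 0.0625 + 0.0625 + 0.0004 = 0.2336
O = 0.1416 / √(0.2646 × 0.2336) = 0.1416 / 0.24862 = 0.5695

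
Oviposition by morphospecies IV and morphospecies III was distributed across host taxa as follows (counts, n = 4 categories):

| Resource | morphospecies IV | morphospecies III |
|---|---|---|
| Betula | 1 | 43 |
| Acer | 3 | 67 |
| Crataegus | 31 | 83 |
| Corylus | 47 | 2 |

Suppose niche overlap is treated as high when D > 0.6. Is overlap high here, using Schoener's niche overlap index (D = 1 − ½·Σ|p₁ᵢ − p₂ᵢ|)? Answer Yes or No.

No

Proportions for morphospecies IV (n=82): 1/82=0.0122, 3/82=0.0366, 31/82=0.3780, 47/82=0.5732
Proportions for morphospecies III (n=195): 43/195=0.2205, 67/195=0.3436, 83/195=0.4256, 2/195=0.0103
Σ|p₁ᵢ − p₂ᵢ| = 0.2083 + 0.3070 + 0.0476 + 0.5629 = 1.1258
D = 1 − ½ × 1.1258 = 1 − 0.56290 = 0.43710
D = 0.43710 < 0.6 → No.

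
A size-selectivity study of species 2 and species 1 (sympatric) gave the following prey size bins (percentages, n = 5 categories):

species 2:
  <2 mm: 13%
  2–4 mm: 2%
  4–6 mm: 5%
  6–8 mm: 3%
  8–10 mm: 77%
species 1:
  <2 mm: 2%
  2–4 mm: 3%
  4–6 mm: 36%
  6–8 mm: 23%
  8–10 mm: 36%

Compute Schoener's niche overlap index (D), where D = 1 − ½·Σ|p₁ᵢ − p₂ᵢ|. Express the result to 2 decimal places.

Convert percentages to proportions (divide by 100).
Σ|p₁ᵢ − p₂ᵢ| = 0.11 + 0.01 + 0.31 + 0.20 + 0.41 = 1.04
D = 1 − ½ × 1.04 = 1 − 0.520 = 0.4800

0.48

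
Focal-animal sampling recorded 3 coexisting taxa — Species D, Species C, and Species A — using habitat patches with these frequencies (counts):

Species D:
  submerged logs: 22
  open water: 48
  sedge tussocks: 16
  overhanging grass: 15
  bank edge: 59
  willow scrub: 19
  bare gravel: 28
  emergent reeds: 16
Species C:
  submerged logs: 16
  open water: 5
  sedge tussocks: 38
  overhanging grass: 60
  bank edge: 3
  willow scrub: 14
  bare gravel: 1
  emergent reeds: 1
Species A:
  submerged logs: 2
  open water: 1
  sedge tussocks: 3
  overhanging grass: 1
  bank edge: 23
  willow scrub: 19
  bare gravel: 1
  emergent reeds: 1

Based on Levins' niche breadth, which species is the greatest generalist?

Species D

Proportions for Species D (n=223): 22/223=0.0987, 48/223=0.2152, 16/223=0.0717, 15/223=0.0673, 59/223=0.2646, 19/223=0.0852, 28/223=0.1256, 16/223=0.0717
Proportions for Species C (n=138): 16/138=0.1159, 5/138=0.0362, 38/138=0.2754, 60/138=0.4348, 3/138=0.0217, 14/138=0.1014, 1/138=0.0072, 1/138=0.0072
Proportions for Species A (n=51): 2/51=0.0392, 1/51=0.0196, 3/51=0.0588, 1/51=0.0196, 23/51=0.4510, 19/51=0.3725, 1/51=0.0196, 1/51=0.0196
Σp_Dᵢ² = 0.0987² + 0.2152² + 0.0717² + 0.0673² + 0.2646² + 0.0852² + 0.1256² + 0.0717² = 0.009742 + 0.046311 + 0.005141 + 0.004529 + 0.070013 + 0.007259 + 0.015775 + 0.005141 = 0.163911
B_D = 1 / 0.163911 = 6.1009
Σp_Cᵢ² = 0.1159² + 0.0362² + 0.2754² + 0.4348² + 0.0217² + 0.1014² + 0.0072² + 0.0072² = 0.013433 + 0.001310 + 0.075845 + 0.189051 + 0.000471 + 0.010282 + 0.000052 + 0.000052 = 0.290496
B_C = 1 / 0.290496 = 3.4424
Σp_Aᵢ² = 0.0392² + 0.0196² + 0.0588² + 0.0196² + 0.4510² + 0.3725² + 0.0196² + 0.0196² = 0.001537 + 0.000384 + 0.003457 + 0.000384 + 0.203401 + 0.138756 + 0.000384 + 0.000384 = 0.348687
B_A = 1 / 0.348687 = 2.8679
Highest B → broadest niche (most generalist): Species D (B = 6.10).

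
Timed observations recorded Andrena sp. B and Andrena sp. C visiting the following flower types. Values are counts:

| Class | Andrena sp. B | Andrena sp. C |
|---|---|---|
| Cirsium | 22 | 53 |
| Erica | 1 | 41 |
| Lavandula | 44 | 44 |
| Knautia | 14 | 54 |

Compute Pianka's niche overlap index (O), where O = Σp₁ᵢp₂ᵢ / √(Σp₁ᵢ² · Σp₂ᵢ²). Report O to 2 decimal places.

Proportions for Andrena sp. B (n=81): 22/81=0.2716, 1/81=0.0123, 44/81=0.5432, 14/81=0.1728
Proportions for Andrena sp. C (n=192): 53/192=0.2760, 41/192=0.2135, 44/192=0.2292, 54/192=0.2813
Σ p₁ᵢp₂ᵢ = 0.074962 + 0.002626 + 0.124501 + 0.048609 = 0.250698
Σp_1ᵢ² = 0.2716² + 0.0123² + 0.5432² + 0.1728² = 0.073767 + 0.000151 + 0.295066 + 0.029860 = 0.398844
Σp_2ᵢ² = 0.2760² + 0.2135² + 0.2292² + 0.2813² = 0.076176 + 0.045582 + 0.052533 + 0.079130 = 0.253421
O = 0.250698 / √(0.398844 × 0.253421) = 0.250698 / 0.3179236 = 0.7885

0.79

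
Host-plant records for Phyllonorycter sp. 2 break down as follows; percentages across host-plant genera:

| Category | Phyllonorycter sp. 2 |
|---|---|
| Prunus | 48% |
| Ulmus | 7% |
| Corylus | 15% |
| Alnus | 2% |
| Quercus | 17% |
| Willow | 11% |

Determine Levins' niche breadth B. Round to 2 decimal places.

Convert percentages to proportions (divide by 100).
Σpᵢ² = 0.48² + 0.07² + 0.15² + 0.02² + 0.17² + 0.11² = 0.2304 + 0.0049 + 0.0225 + 0.0004 + 0.0289 + 0.0121 = 0.2992
B = 1 / 0.2992 = 3.3422

3.34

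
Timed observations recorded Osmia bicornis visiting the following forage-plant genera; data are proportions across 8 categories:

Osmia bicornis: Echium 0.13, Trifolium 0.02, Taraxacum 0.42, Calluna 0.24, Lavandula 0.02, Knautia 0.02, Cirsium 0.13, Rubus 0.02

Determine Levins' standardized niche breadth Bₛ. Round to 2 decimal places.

Σpᵢ² = 0.13² + 0.02² + 0.42² + 0.24² + 0.02² + 0.02² + 0.13² + 0.02² = 0.0169 + 0.0004 + 0.1764 + 0.0576 + 0.0004 + 0.0004 + 0.0169 + 0.0004 = 0.2694
B = 1 / 0.2694 = 3.7120
Bₛ = (B − 1)/(n − 1) = (3.7120 − 1)/(8 − 1) = 2.7120/7 = 0.3874

0.39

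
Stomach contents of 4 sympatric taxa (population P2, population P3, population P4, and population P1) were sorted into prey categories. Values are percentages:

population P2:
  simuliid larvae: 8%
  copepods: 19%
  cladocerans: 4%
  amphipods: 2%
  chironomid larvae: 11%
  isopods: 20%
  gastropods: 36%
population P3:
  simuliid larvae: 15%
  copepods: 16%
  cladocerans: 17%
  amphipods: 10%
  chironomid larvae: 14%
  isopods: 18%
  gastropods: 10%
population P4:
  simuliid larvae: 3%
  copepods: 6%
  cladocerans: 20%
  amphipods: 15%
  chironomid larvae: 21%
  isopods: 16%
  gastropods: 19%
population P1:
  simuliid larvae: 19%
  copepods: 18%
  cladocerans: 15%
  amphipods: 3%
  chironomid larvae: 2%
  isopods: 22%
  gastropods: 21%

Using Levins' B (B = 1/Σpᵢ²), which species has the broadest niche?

Convert percentages to proportions (divide by 100).
Σp_P2ᵢ² = 0.08² + 0.19² + 0.04² + 0.02² + 0.11² + 0.20² + 0.36² = 0.0064 + 0.0361 + 0.0016 + 0.0004 + 0.0121 + 0.0400 + 0.1296 = 0.2262
B_P2 = 1 / 0.2262 = 4.4209
Σp_P3ᵢ² = 0.15² + 0.16² + 0.17² + 0.10² + 0.14² + 0.18² + 0.10² = 0.0225 + 0.0256 + 0.0289 + 0.0100 + 0.0196 + 0.0324 + 0.0100 = 0.1490
B_P3 = 1 / 0.1490 = 6.7114
Σp_P4ᵢ² = 0.03² + 0.06² + 0.20² + 0.15² + 0.21² + 0.16² + 0.19² = 0.0009 + 0.0036 + 0.0400 + 0.0225 + 0.0441 + 0.0256 + 0.0361 = 0.1728
B_P4 = 1 / 0.1728 = 5.7870
Σp_P1ᵢ² = 0.19² + 0.18² + 0.15² + 0.03² + 0.02² + 0.22² + 0.21² = 0.0361 + 0.0324 + 0.0225 + 0.0009 + 0.0004 + 0.0484 + 0.0441 = 0.1848
B_P1 = 1 / 0.1848 = 5.4113
Highest B → broadest niche (most generalist): population P3 (B = 6.71).

population P3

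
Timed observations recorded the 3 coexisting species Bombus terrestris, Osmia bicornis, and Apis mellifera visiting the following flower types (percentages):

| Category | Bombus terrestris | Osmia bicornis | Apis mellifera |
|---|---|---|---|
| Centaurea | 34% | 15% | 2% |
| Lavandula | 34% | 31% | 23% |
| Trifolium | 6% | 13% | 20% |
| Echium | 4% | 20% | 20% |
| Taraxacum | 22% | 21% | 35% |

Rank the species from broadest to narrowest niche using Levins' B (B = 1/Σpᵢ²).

Convert percentages to proportions (divide by 100).
Σp_terrᵢ² = 0.34² + 0.34² + 0.06² + 0.04² + 0.22² = 0.1156 + 0.1156 + 0.0036 + 0.0016 + 0.0484 = 0.2848
B_terr = 1 / 0.2848 = 3.5112
Σp_bicoᵢ² = 0.15² + 0.31² + 0.13² + 0.20² + 0.21² = 0.0225 + 0.0961 + 0.0169 + 0.0400 + 0.0441 = 0.2196
B_bico = 1 / 0.2196 = 4.5537
Σp_mellᵢ² = 0.02² + 0.23² + 0.20² + 0.20² + 0.35² = 0.0004 + 0.0529 + 0.0400 + 0.0400 + 0.1225 = 0.2558
B_mell = 1 / 0.2558 = 3.9093
Ranking by B (broadest → narrowest): Osmia bicornis (4.55) > Apis mellifera (3.91) > Bombus terrestris (3.51)

Osmia bicornis > Apis mellifera > Bombus terrestris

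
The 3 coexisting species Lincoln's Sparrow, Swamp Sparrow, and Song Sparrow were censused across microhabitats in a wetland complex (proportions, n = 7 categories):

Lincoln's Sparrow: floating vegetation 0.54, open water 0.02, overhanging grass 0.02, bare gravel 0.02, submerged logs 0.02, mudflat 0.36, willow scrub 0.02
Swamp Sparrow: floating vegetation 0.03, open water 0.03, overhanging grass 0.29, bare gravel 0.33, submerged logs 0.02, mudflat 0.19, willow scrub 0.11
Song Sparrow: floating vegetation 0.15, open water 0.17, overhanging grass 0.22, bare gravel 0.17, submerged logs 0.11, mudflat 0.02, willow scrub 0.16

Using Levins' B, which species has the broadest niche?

Σp_Lincᵢ² = 0.54² + 0.02² + 0.02² + 0.02² + 0.02² + 0.36² + 0.02² = 0.2916 + 0.0004 + 0.0004 + 0.0004 + 0.0004 + 0.1296 + 0.0004 = 0.4232
B_Linc = 1 / 0.4232 = 2.3629
Σp_Swamᵢ² = 0.03² + 0.03² + 0.29² + 0.33² + 0.02² + 0.19² + 0.11² = 0.0009 + 0.0009 + 0.0841 + 0.1089 + 0.0004 + 0.0361 + 0.0121 = 0.2434
B_Swam = 1 / 0.2434 = 4.1085
Σp_Songᵢ² = 0.15² + 0.17² + 0.22² + 0.17² + 0.11² + 0.02² + 0.16² = 0.0225 + 0.0289 + 0.0484 + 0.0289 + 0.0121 + 0.0004 + 0.0256 = 0.1668
B_Song = 1 / 0.1668 = 5.9952
Highest B → broadest niche (most generalist): Song Sparrow (B = 6.00).

Song Sparrow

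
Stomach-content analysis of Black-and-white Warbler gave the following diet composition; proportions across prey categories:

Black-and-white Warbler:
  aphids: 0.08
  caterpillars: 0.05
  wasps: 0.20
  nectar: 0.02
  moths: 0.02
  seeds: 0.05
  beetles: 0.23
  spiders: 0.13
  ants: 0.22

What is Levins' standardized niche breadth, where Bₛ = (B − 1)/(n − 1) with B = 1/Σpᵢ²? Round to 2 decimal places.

Σpᵢ² = 0.08² + 0.05² + 0.20² + 0.02² + 0.02² + 0.05² + 0.23² + 0.13² + 0.22² = 0.0064 + 0.0025 + 0.0400 + 0.0004 + 0.0004 + 0.0025 + 0.0529 + 0.0169 + 0.0484 = 0.1704
B = 1 / 0.1704 = 5.8685
Bₛ = (B − 1)/(n − 1) = (5.8685 − 1)/(9 − 1) = 4.8685/8 = 0.6086

0.61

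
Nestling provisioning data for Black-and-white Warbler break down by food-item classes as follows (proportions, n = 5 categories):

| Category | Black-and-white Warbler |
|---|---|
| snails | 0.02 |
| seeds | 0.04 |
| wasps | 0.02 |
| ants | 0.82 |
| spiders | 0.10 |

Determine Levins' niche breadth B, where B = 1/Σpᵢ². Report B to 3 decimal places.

1.460

Σpᵢ² = 0.02² + 0.04² + 0.02² + 0.82² + 0.10² = 0.0004 + 0.0016 + 0.0004 + 0.6724 + 0.0100 = 0.6848
B = 1 / 0.6848 = 1.46028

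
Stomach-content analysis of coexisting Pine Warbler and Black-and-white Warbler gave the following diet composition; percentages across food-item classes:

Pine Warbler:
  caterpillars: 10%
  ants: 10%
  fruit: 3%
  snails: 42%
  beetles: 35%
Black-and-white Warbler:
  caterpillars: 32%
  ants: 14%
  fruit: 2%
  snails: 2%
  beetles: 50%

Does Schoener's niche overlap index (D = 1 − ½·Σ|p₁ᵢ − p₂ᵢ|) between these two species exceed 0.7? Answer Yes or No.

No

Convert percentages to proportions (divide by 100).
Σ|p₁ᵢ − p₂ᵢ| = 0.22 + 0.04 + 0.01 + 0.40 + 0.15 = 0.82
D = 1 − ½ × 0.82 = 1 − 0.410 = 0.5900
D = 0.5900 < 0.7 → No.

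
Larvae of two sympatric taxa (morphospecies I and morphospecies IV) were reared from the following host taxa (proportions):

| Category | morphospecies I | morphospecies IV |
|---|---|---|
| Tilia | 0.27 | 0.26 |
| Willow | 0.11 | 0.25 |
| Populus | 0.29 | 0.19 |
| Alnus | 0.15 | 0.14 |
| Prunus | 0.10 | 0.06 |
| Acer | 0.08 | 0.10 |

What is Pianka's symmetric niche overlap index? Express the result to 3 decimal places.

Σ p₁ᵢp₂ᵢ = 0.0702 + 0.0275 + 0.0551 + 0.0210 + 0.0060 + 0.0080 = 0.1878
Σp_1ᵢ² = 0.27² + 0.11² + 0.29² + 0.15² + 0.10² + 0.08² = 0.0729 + 0.0121 + 0.0841 + 0.0225 + 0.0100 + 0.0064 = 0.2080
Σp_2ᵢ² = 0.26² + 0.25² + 0.19² + 0.14² + 0.06² + 0.10² = 0.0676 + 0.0625 + 0.0361 + 0.0196 + 0.0036 + 0.0100 = 0.1994
O = 0.1878 / √(0.2080 × 0.1994) = 0.1878 / 0.203655 = 0.92215

0.922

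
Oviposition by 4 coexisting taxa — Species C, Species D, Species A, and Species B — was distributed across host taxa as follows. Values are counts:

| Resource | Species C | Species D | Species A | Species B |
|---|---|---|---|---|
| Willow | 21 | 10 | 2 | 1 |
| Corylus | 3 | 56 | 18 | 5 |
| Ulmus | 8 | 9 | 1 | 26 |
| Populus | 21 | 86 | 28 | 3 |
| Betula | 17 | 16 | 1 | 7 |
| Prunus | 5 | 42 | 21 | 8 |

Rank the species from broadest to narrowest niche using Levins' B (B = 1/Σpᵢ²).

Proportions for Species C (n=75): 21/75=0.2800, 3/75=0.0400, 8/75=0.1067, 21/75=0.2800, 17/75=0.2267, 5/75=0.0667
Proportions for Species D (n=219): 10/219=0.0457, 56/219=0.2557, 9/219=0.0411, 86/219=0.3927, 16/219=0.0731, 42/219=0.1918
Proportions for Species A (n=71): 2/71=0.0282, 18/71=0.2535, 1/71=0.0141, 28/71=0.3944, 1/71=0.0141, 21/71=0.2958
Proportions for Species B (n=50): 1/50=0.0200, 5/50=0.1000, 26/50=0.5200, 3/50=0.0600, 7/50=0.1400, 8/50=0.1600
Σp_Cᵢ² = 0.2800² + 0.0400² + 0.1067² + 0.2800² + 0.2267² + 0.0667² = 0.078400 + 0.001600 + 0.011385 + 0.078400 + 0.051393 + 0.004449 = 0.225627
B_C = 1 / 0.225627 = 4.4321
Σp_Dᵢ² = 0.0457² + 0.2557² + 0.0411² + 0.3927² + 0.0731² + 0.1918² = 0.002088 + 0.065382 + 0.001689 + 0.154213 + 0.005344 + 0.036787 = 0.265503
B_D = 1 / 0.265503 = 3.7664
Σp_Aᵢ² = 0.0282² + 0.2535² + 0.0141² + 0.3944² + 0.0141² + 0.2958² = 0.000795 + 0.064262 + 0.000199 + 0.155551 + 0.000199 + 0.087498 = 0.308504
B_A = 1 / 0.308504 = 3.2414
Σp_Bᵢ² = 0.0200² + 0.1000² + 0.5200² + 0.0600² + 0.1400² + 0.1600² = 0.000400 + 0.010000 + 0.270400 + 0.003600 + 0.019600 + 0.025600 = 0.329600
B_B = 1 / 0.329600 = 3.0340
Ranking by B (broadest → narrowest): Species C (4.43) > Species D (3.77) > Species A (3.24) > Species B (3.03)

Species C > Species D > Species A > Species B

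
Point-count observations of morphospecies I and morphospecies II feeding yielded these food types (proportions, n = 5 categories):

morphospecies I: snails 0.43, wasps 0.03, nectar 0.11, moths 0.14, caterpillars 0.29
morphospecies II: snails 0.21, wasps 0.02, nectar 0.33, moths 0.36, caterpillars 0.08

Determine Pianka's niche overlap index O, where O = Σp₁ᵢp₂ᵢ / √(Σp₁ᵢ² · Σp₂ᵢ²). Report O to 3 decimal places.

0.680

Σ p₁ᵢp₂ᵢ = 0.0903 + 0.0006 + 0.0363 + 0.0504 + 0.0232 = 0.2008
Σp_1ᵢ² = 0.43² + 0.03² + 0.11² + 0.14² + 0.29² = 0.1849 + 0.0009 + 0.0121 + 0.0196 + 0.0841 = 0.3016
Σp_2ᵢ² = 0.21² + 0.02² + 0.33² + 0.36² + 0.08² = 0.0441 + 0.0004 + 0.1089 + 0.1296 + 0.0064 = 0.2894
O = 0.2008 / √(0.3016 × 0.2894) = 0.2008 / 0.295437 = 0.67967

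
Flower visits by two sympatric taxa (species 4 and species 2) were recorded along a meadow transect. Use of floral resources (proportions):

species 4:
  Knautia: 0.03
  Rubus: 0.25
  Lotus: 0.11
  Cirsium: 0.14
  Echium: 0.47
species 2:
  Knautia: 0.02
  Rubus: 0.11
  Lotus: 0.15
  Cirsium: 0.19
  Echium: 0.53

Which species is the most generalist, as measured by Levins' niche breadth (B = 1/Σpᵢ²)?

species 4

Σp_4ᵢ² = 0.03² + 0.25² + 0.11² + 0.14² + 0.47² = 0.0009 + 0.0625 + 0.0121 + 0.0196 + 0.2209 = 0.3160
B_4 = 1 / 0.3160 = 3.1646
Σp_2ᵢ² = 0.02² + 0.11² + 0.15² + 0.19² + 0.53² = 0.0004 + 0.0121 + 0.0225 + 0.0361 + 0.2809 = 0.3520
B_2 = 1 / 0.3520 = 2.8409
Highest B → broadest niche (most generalist): species 4 (B = 3.16).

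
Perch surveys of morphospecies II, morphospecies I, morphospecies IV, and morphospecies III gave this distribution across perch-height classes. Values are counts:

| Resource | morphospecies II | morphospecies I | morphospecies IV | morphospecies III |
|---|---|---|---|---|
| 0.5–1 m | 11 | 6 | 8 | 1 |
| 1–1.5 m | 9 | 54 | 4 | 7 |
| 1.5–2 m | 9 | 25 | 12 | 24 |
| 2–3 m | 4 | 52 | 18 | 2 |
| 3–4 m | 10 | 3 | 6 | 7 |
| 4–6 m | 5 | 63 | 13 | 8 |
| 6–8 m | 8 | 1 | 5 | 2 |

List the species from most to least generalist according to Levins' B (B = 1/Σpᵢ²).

Proportions for morphospecies II (n=56): 11/56=0.1964, 9/56=0.1607, 9/56=0.1607, 4/56=0.0714, 10/56=0.1786, 5/56=0.0893, 8/56=0.1429
Proportions for morphospecies I (n=204): 6/204=0.0294, 54/204=0.2647, 25/204=0.1225, 52/204=0.2549, 3/204=0.0147, 63/204=0.3088, 1/204=0.0049
Proportions for morphospecies IV (n=66): 8/66=0.1212, 4/66=0.0606, 12/66=0.1818, 18/66=0.2727, 6/66=0.0909, 13/66=0.1970, 5/66=0.0758
Proportions for morphospecies III (n=51): 1/51=0.0196, 7/51=0.1373, 24/51=0.4706, 2/51=0.0392, 7/51=0.1373, 8/51=0.1569, 2/51=0.0392
Σp_IIᵢ² = 0.1964² + 0.1607² + 0.1607² + 0.0714² + 0.1786² + 0.0893² + 0.1429² = 0.038573 + 0.025824 + 0.025824 + 0.005098 + 0.031898 + 0.007974 + 0.020420 = 0.155611
B_II = 1 / 0.155611 = 6.4263
Σp_Iᵢ² = 0.0294² + 0.2647² + 0.1225² + 0.2549² + 0.0147² + 0.3088² + 0.0049² = 0.000864 + 0.070066 + 0.015006 + 0.064974 + 0.000216 + 0.095357 + 0.000024 = 0.246507
B_I = 1 / 0.246507 = 4.0567
Σp_IVᵢ² = 0.1212² + 0.0606² + 0.1818² + 0.2727² + 0.0909² + 0.1970² + 0.0758² = 0.014689 + 0.003672 + 0.033051 + 0.074365 + 0.008263 + 0.038809 + 0.005746 = 0.178595
B_IV = 1 / 0.178595 = 5.5993
Σp_IIIᵢ² = 0.0196² + 0.1373² + 0.4706² + 0.0392² + 0.1373² + 0.1569² + 0.0392² = 0.000384 + 0.018851 + 0.221464 + 0.001537 + 0.018851 + 0.024618 + 0.001537 = 0.287242
B_III = 1 / 0.287242 = 3.4814
Ranking by B (broadest → narrowest): morphospecies II (6.43) > morphospecies IV (5.60) > morphospecies I (4.06) > morphospecies III (3.48)

morphospecies II > morphospecies IV > morphospecies I > morphospecies III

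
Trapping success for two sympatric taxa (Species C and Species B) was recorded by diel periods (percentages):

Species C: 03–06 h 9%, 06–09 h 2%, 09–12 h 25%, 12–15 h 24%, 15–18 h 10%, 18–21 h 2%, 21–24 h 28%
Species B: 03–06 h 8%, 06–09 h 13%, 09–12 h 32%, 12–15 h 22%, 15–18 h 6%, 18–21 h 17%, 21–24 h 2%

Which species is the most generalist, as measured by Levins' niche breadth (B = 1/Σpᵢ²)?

Convert percentages to proportions (divide by 100).
Σp_Cᵢ² = 0.09² + 0.02² + 0.25² + 0.24² + 0.10² + 0.02² + 0.28² = 0.0081 + 0.0004 + 0.0625 + 0.0576 + 0.0100 + 0.0004 + 0.0784 = 0.2174
B_C = 1 / 0.2174 = 4.5998
Σp_Bᵢ² = 0.08² + 0.13² + 0.32² + 0.22² + 0.06² + 0.17² + 0.02² = 0.0064 + 0.0169 + 0.1024 + 0.0484 + 0.0036 + 0.0289 + 0.0004 = 0.2070
B_B = 1 / 0.2070 = 4.8309
Highest B → broadest niche (most generalist): Species B (B = 4.83).

Species B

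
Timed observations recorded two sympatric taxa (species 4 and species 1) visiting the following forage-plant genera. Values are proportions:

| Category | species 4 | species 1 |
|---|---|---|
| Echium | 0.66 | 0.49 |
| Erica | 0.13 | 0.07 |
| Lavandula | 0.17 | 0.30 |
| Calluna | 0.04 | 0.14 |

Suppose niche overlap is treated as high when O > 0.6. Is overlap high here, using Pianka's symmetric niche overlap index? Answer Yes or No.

Yes

Σ p₁ᵢp₂ᵢ = 0.3234 + 0.0091 + 0.0510 + 0.0056 = 0.3891
Σp_1ᵢ² = 0.66² + 0.13² + 0.17² + 0.04² = 0.4356 + 0.0169 + 0.0289 + 0.0016 = 0.4830
Σp_2ᵢ² = 0.49² + 0.07² + 0.30² + 0.14² = 0.2401 + 0.0049 + 0.0900 + 0.0196 = 0.3546
O = 0.3891 / √(0.4830 × 0.3546) = 0.3891 / 0.41385 = 0.9402
O = 0.9402 > 0.6 → Yes.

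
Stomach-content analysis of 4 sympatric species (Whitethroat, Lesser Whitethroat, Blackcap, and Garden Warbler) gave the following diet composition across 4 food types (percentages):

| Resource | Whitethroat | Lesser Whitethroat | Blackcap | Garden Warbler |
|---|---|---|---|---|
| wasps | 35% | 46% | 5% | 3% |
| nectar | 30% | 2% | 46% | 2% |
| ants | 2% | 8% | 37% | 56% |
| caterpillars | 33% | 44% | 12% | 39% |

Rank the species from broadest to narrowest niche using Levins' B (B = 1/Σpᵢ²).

Whitethroat > Blackcap > Lesser Whitethroat > Garden Warbler

Convert percentages to proportions (divide by 100).
Σp_Whitᵢ² = 0.35² + 0.30² + 0.02² + 0.33² = 0.1225 + 0.0900 + 0.0004 + 0.1089 = 0.3218
B_Whit = 1 / 0.3218 = 3.1075
Σp_Lessᵢ² = 0.46² + 0.02² + 0.08² + 0.44² = 0.2116 + 0.0004 + 0.0064 + 0.1936 = 0.4120
B_Less = 1 / 0.4120 = 2.4272
Σp_Blacᵢ² = 0.05² + 0.46² + 0.37² + 0.12² = 0.0025 + 0.2116 + 0.1369 + 0.0144 = 0.3654
B_Blac = 1 / 0.3654 = 2.7367
Σp_Gardᵢ² = 0.03² + 0.02² + 0.56² + 0.39² = 0.0009 + 0.0004 + 0.3136 + 0.1521 = 0.4670
B_Gard = 1 / 0.4670 = 2.1413
Ranking by B (broadest → narrowest): Whitethroat (3.11) > Blackcap (2.74) > Lesser Whitethroat (2.43) > Garden Warbler (2.14)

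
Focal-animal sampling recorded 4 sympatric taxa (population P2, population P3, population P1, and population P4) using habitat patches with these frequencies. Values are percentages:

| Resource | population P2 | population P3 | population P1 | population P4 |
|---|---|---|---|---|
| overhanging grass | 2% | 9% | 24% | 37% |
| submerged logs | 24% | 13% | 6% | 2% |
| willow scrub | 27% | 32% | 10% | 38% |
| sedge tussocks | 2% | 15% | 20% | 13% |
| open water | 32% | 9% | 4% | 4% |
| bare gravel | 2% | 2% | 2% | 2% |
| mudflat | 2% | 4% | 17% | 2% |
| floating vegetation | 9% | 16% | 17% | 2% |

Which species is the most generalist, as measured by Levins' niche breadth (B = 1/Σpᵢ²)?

population P1

Convert percentages to proportions (divide by 100).
Σp_P2ᵢ² = 0.02² + 0.24² + 0.27² + 0.02² + 0.32² + 0.02² + 0.02² + 0.09² = 0.0004 + 0.0576 + 0.0729 + 0.0004 + 0.1024 + 0.0004 + 0.0004 + 0.0081 = 0.2426
B_P2 = 1 / 0.2426 = 4.1220
Σp_P3ᵢ² = 0.09² + 0.13² + 0.32² + 0.15² + 0.09² + 0.02² + 0.04² + 0.16² = 0.0081 + 0.0169 + 0.1024 + 0.0225 + 0.0081 + 0.0004 + 0.0016 + 0.0256 = 0.1856
B_P3 = 1 / 0.1856 = 5.3879
Σp_P1ᵢ² = 0.24² + 0.06² + 0.10² + 0.20² + 0.04² + 0.02² + 0.17² + 0.17² = 0.0576 + 0.0036 + 0.0100 + 0.0400 + 0.0016 + 0.0004 + 0.0289 + 0.0289 = 0.1710
B_P1 = 1 / 0.1710 = 5.8480
Σp_P4ᵢ² = 0.37² + 0.02² + 0.38² + 0.13² + 0.04² + 0.02² + 0.02² + 0.02² = 0.1369 + 0.0004 + 0.1444 + 0.0169 + 0.0016 + 0.0004 + 0.0004 + 0.0004 = 0.3014
B_P4 = 1 / 0.3014 = 3.3179
Highest B → broadest niche (most generalist): population P1 (B = 5.85).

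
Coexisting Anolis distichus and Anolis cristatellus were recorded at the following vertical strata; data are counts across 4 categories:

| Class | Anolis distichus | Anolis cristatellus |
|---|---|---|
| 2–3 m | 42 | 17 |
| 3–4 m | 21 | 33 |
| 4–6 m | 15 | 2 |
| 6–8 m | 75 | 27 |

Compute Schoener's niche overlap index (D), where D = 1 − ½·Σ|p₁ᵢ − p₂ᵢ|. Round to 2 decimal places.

0.72

Proportions for Anolis distichus (n=153): 42/153=0.2745, 21/153=0.1373, 15/153=0.0980, 75/153=0.4902
Proportions for Anolis cristatellus (n=79): 17/79=0.2152, 33/79=0.4177, 2/79=0.0253, 27/79=0.3418
Σ|p₁ᵢ − p₂ᵢ| = 0.0593 + 0.2804 + 0.0727 + 0.1484 = 0.5608
D = 1 − ½ × 0.5608 = 1 − 0.28040 = 0.71960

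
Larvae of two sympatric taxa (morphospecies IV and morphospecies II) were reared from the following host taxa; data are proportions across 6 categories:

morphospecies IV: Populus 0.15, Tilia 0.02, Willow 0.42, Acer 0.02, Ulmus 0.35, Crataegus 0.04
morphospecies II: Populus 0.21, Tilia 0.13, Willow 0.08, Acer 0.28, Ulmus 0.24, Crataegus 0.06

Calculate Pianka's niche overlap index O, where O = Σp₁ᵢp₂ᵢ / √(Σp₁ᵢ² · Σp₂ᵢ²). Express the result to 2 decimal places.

Σ p₁ᵢp₂ᵢ = 0.0315 + 0.0026 + 0.0336 + 0.0056 + 0.0840 + 0.0024 = 0.1597
Σp_1ᵢ² = 0.15² + 0.02² + 0.42² + 0.02² + 0.35² + 0.04² = 0.0225 + 0.0004 + 0.1764 + 0.0004 + 0.1225 + 0.0016 = 0.3238
Σp_2ᵢ² = 0.21² + 0.13² + 0.08² + 0.28² + 0.24² + 0.06² = 0.0441 + 0.0169 + 0.0064 + 0.0784 + 0.0576 + 0.0036 = 0.2070
O = 0.1597 / √(0.3238 × 0.2070) = 0.1597 / 0.25889 = 0.6169

0.62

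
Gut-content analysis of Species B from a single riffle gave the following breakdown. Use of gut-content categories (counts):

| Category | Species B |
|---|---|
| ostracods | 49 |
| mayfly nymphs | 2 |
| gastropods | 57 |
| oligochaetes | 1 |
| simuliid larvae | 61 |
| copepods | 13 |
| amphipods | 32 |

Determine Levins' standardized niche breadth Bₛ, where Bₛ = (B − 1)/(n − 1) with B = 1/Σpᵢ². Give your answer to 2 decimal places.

0.56

Proportions for Species B (n=215): 49/215=0.2279, 2/215=0.0093, 57/215=0.2651, 1/215=0.0047, 61/215=0.2837, 13/215=0.0605, 32/215=0.1488
Σpᵢ² = 0.2279² + 0.0093² + 0.2651² + 0.0047² + 0.2837² + 0.0605² + 0.1488² = 0.051938 + 0.000086 + 0.070278 + 0.000022 + 0.080486 + 0.003660 + 0.022141 = 0.228611
B = 1 / 0.228611 = 4.3742
Bₛ = (B − 1)/(n − 1) = (4.3742 − 1)/(7 − 1) = 3.3742/6 = 0.5624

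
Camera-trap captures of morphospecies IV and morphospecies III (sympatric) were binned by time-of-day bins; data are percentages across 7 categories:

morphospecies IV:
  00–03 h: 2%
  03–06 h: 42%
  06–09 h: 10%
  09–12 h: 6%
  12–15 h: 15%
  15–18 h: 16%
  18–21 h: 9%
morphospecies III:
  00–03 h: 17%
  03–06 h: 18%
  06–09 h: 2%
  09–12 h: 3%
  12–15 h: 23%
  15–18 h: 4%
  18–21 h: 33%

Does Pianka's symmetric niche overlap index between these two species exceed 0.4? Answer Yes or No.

Convert percentages to proportions (divide by 100).
Σ p₁ᵢp₂ᵢ = 0.0034 + 0.0756 + 0.0020 + 0.0018 + 0.0345 + 0.0064 + 0.0297 = 0.1534
Σp_1ᵢ² = 0.02² + 0.42² + 0.10² + 0.06² + 0.15² + 0.16² + 0.09² = 0.0004 + 0.1764 + 0.0100 + 0.0036 + 0.0225 + 0.0256 + 0.0081 = 0.2466
Σp_2ᵢ² = 0.17² + 0.18² + 0.02² + 0.03² + 0.23² + 0.04² + 0.33² = 0.0289 + 0.0324 + 0.0004 + 0.0009 + 0.0529 + 0.0016 + 0.1089 = 0.2260
O = 0.1534 / √(0.2466 × 0.2260) = 0.1534 / 0.23608 = 0.6498
O = 0.6498 > 0.4 → Yes.

Yes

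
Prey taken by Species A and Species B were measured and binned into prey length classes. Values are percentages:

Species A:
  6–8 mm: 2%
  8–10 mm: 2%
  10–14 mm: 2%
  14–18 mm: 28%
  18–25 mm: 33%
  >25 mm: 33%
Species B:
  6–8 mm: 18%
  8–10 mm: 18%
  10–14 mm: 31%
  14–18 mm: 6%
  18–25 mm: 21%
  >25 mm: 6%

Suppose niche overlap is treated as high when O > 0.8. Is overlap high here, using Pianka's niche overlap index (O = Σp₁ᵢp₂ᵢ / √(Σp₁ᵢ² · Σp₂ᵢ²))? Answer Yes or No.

Convert percentages to proportions (divide by 100).
Σ p₁ᵢp₂ᵢ = 0.0036 + 0.0036 + 0.0062 + 0.0168 + 0.0693 + 0.0198 = 0.1193
Σp_1ᵢ² = 0.02² + 0.02² + 0.02² + 0.28² + 0.33² + 0.33² = 0.0004 + 0.0004 + 0.0004 + 0.0784 + 0.1089 + 0.1089 = 0.2974
Σp_2ᵢ² = 0.18² + 0.18² + 0.31² + 0.06² + 0.21² + 0.06² = 0.0324 + 0.0324 + 0.0961 + 0.0036 + 0.0441 + 0.0036 = 0.2122
O = 0.1193 / √(0.2974 × 0.2122) = 0.1193 / 0.25121 = 0.4749
O = 0.4749 < 0.8 → No.

No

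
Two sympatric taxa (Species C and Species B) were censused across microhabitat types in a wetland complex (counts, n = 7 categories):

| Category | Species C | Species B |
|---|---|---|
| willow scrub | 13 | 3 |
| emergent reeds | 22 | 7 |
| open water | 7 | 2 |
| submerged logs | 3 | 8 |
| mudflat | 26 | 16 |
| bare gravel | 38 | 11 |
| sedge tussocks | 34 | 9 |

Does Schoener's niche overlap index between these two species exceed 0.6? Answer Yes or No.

Yes

Proportions for Species C (n=143): 13/143=0.0909, 22/143=0.1538, 7/143=0.0490, 3/143=0.0210, 26/143=0.1818, 38/143=0.2657, 34/143=0.2378
Proportions for Species B (n=56): 3/56=0.0536, 7/56=0.1250, 2/56=0.0357, 8/56=0.1429, 16/56=0.2857, 11/56=0.1964, 9/56=0.1607
Σ|p₁ᵢ − p₂ᵢ| = 0.0373 + 0.0288 + 0.0133 + 0.1219 + 0.1039 + 0.0693 + 0.0771 = 0.4516
D = 1 − ½ × 0.4516 = 1 − 0.22580 = 0.77420
D = 0.77420 > 0.6 → Yes.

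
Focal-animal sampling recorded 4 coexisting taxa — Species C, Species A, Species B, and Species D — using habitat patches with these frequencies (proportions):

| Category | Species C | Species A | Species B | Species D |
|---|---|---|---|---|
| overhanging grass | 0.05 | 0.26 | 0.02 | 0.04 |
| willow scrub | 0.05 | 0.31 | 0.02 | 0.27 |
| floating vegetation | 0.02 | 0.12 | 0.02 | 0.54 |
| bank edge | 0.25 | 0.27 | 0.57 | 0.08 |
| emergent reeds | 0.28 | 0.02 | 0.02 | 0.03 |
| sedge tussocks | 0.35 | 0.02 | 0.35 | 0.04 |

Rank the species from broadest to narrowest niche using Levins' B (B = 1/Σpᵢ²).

Σp_Cᵢ² = 0.05² + 0.05² + 0.02² + 0.25² + 0.28² + 0.35² = 0.0025 + 0.0025 + 0.0004 + 0.0625 + 0.0784 + 0.1225 = 0.2688
B_C = 1 / 0.2688 = 3.7202
Σp_Aᵢ² = 0.26² + 0.31² + 0.12² + 0.27² + 0.02² + 0.02² = 0.0676 + 0.0961 + 0.0144 + 0.0729 + 0.0004 + 0.0004 = 0.2518
B_A = 1 / 0.2518 = 3.9714
Σp_Bᵢ² = 0.02² + 0.02² + 0.02² + 0.57² + 0.02² + 0.35² = 0.0004 + 0.0004 + 0.0004 + 0.3249 + 0.0004 + 0.1225 = 0.4490
B_B = 1 / 0.4490 = 2.2272
Σp_Dᵢ² = 0.04² + 0.27² + 0.54² + 0.08² + 0.03² + 0.04² = 0.0016 + 0.0729 + 0.2916 + 0.0064 + 0.0009 + 0.0016 = 0.3750
B_D = 1 / 0.3750 = 2.6667
Ranking by B (broadest → narrowest): Species A (3.97) > Species C (3.72) > Species D (2.67) > Species B (2.23)

Species A > Species C > Species D > Species B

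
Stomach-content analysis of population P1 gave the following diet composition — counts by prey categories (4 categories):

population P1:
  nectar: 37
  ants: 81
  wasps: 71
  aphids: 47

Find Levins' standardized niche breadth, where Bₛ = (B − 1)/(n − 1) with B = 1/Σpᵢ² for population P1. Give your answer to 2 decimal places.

0.89

Proportions for population P1 (n=236): 37/236=0.1568, 81/236=0.3432, 71/236=0.3008, 47/236=0.1992
Σpᵢ² = 0.1568² + 0.3432² + 0.3008² + 0.1992² = 0.024586 + 0.117786 + 0.090481 + 0.039681 = 0.272534
B = 1 / 0.272534 = 3.6693
Bₛ = (B − 1)/(n − 1) = (3.6693 − 1)/(4 − 1) = 2.6693/3 = 0.8898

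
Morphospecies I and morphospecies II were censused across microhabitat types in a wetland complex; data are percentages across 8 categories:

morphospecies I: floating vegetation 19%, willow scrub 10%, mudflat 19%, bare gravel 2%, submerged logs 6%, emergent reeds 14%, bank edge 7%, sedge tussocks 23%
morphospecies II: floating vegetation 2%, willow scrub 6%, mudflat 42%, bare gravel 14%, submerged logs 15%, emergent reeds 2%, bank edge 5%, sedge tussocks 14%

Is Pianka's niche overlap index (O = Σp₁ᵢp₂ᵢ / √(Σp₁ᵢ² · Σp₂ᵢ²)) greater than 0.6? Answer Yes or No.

Convert percentages to proportions (divide by 100).
Σ p₁ᵢp₂ᵢ = 0.0038 + 0.0060 + 0.0798 + 0.0028 + 0.0090 + 0.0028 + 0.0035 + 0.0322 = 0.1399
Σp_1ᵢ² = 0.19² + 0.10² + 0.19² + 0.02² + 0.06² + 0.14² + 0.07² + 0.23² = 0.0361 + 0.0100 + 0.0361 + 0.0004 + 0.0036 + 0.0196 + 0.0049 + 0.0529 = 0.1636
Σp_2ᵢ² = 0.02² + 0.06² + 0.42² + 0.14² + 0.15² + 0.02² + 0.05² + 0.14² = 0.0004 + 0.0036 + 0.1764 + 0.0196 + 0.0225 + 0.0004 + 0.0025 + 0.0196 = 0.2450
O = 0.1399 / √(0.1636 × 0.2450) = 0.1399 / 0.20020 = 0.6988
O = 0.6988 > 0.6 → Yes.

Yes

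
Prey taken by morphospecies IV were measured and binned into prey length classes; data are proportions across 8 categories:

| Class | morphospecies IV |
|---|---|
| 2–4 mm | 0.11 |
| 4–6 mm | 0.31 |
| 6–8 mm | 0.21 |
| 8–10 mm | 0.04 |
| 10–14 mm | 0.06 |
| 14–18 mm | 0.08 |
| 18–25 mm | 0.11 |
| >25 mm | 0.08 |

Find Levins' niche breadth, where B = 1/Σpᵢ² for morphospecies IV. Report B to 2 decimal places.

5.48

Σpᵢ² = 0.11² + 0.31² + 0.21² + 0.04² + 0.06² + 0.08² + 0.11² + 0.08² = 0.0121 + 0.0961 + 0.0441 + 0.0016 + 0.0036 + 0.0064 + 0.0121 + 0.0064 = 0.1824
B = 1 / 0.1824 = 5.4825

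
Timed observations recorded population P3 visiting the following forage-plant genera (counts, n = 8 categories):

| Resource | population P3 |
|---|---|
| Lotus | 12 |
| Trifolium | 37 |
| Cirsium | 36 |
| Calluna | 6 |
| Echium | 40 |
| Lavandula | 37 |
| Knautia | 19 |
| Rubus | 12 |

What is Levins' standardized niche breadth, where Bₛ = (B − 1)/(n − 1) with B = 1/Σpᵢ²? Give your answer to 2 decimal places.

Proportions for population P3 (n=199): 12/199=0.0603, 37/199=0.1859, 36/199=0.1809, 6/199=0.0302, 40/199=0.2010, 37/199=0.1859, 19/199=0.0955, 12/199=0.0603
Σpᵢ² = 0.0603² + 0.1859² + 0.1809² + 0.0302² + 0.2010² + 0.1859² + 0.0955² + 0.0603² = 0.003636 + 0.034559 + 0.032725 + 0.000912 + 0.040401 + 0.034559 + 0.009120 + 0.003636 = 0.159548
B = 1 / 0.159548 = 6.2677
Bₛ = (B − 1)/(n − 1) = (6.2677 − 1)/(8 − 1) = 5.2677/7 = 0.7525

0.75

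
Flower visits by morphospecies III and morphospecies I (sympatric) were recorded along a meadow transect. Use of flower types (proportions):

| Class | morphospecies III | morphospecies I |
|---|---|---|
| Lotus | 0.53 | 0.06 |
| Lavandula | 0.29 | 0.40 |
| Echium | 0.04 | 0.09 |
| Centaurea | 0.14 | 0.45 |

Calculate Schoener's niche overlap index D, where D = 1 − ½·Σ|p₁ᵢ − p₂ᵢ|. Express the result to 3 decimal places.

Σ|p₁ᵢ − p₂ᵢ| = 0.47 + 0.11 + 0.05 + 0.31 = 0.94
D = 1 − ½ × 0.94 = 1 − 0.470 = 0.53000

0.530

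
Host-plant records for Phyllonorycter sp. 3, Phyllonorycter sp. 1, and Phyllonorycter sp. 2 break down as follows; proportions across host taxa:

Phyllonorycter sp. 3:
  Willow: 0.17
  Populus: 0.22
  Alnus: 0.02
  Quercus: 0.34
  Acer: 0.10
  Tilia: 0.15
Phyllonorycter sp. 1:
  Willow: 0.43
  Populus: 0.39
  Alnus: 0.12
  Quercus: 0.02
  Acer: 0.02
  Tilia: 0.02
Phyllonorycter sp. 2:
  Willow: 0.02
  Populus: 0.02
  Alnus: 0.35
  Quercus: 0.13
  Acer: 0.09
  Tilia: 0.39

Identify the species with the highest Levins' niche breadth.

Σp_3ᵢ² = 0.17² + 0.22² + 0.02² + 0.34² + 0.10² + 0.15² = 0.0289 + 0.0484 + 0.0004 + 0.1156 + 0.0100 + 0.0225 = 0.2258
B_3 = 1 / 0.2258 = 4.4287
Σp_1ᵢ² = 0.43² + 0.39² + 0.12² + 0.02² + 0.02² + 0.02² = 0.1849 + 0.1521 + 0.0144 + 0.0004 + 0.0004 + 0.0004 = 0.3526
B_1 = 1 / 0.3526 = 2.8361
Σp_2ᵢ² = 0.02² + 0.02² + 0.35² + 0.13² + 0.09² + 0.39² = 0.0004 + 0.0004 + 0.1225 + 0.0169 + 0.0081 + 0.1521 = 0.3004
B_2 = 1 / 0.3004 = 3.3289
Highest B → broadest niche (most generalist): Phyllonorycter sp. 3 (B = 4.43).

Phyllonorycter sp. 3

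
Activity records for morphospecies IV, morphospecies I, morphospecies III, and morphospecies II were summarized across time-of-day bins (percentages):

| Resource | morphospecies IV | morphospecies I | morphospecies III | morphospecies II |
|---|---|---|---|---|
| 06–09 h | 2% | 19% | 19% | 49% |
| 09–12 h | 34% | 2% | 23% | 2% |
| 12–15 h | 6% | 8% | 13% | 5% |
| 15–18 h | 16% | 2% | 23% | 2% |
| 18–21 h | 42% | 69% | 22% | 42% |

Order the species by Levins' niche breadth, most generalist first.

morphospecies III > morphospecies IV > morphospecies II > morphospecies I

Convert percentages to proportions (divide by 100).
Σp_IVᵢ² = 0.02² + 0.34² + 0.06² + 0.16² + 0.42² = 0.0004 + 0.1156 + 0.0036 + 0.0256 + 0.1764 = 0.3216
B_IV = 1 / 0.3216 = 3.1095
Σp_Iᵢ² = 0.19² + 0.02² + 0.08² + 0.02² + 0.69² = 0.0361 + 0.0004 + 0.0064 + 0.0004 + 0.4761 = 0.5194
B_I = 1 / 0.5194 = 1.9253
Σp_IIIᵢ² = 0.19² + 0.23² + 0.13² + 0.23² + 0.22² = 0.0361 + 0.0529 + 0.0169 + 0.0529 + 0.0484 = 0.2072
B_III = 1 / 0.2072 = 4.8263
Σp_IIᵢ² = 0.49² + 0.02² + 0.05² + 0.02² + 0.42² = 0.2401 + 0.0004 + 0.0025 + 0.0004 + 0.1764 = 0.4198
B_II = 1 / 0.4198 = 2.3821
Ranking by B (broadest → narrowest): morphospecies III (4.83) > morphospecies IV (3.11) > morphospecies II (2.38) > morphospecies I (1.93)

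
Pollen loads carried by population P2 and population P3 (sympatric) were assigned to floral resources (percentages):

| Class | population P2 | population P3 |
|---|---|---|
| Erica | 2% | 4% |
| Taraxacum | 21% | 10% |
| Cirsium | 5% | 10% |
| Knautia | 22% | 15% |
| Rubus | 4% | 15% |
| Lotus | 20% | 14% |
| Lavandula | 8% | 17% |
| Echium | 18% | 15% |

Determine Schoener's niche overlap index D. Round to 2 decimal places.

0.73

Convert percentages to proportions (divide by 100).
Σ|p₁ᵢ − p₂ᵢ| = 0.02 + 0.11 + 0.05 + 0.07 + 0.11 + 0.06 + 0.09 + 0.03 = 0.54
D = 1 − ½ × 0.54 = 1 − 0.270 = 0.7300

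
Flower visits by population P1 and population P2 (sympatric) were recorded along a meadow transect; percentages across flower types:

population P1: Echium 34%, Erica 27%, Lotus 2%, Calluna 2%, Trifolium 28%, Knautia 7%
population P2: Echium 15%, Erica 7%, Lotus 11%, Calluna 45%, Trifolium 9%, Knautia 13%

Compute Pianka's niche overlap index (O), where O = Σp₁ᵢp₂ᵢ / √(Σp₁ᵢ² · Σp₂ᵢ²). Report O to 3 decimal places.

Convert percentages to proportions (divide by 100).
Σ p₁ᵢp₂ᵢ = 0.0510 + 0.0189 + 0.0022 + 0.0090 + 0.0252 + 0.0091 = 0.1154
Σp_1ᵢ² = 0.34² + 0.27² + 0.02² + 0.02² + 0.28² + 0.07² = 0.1156 + 0.0729 + 0.0004 + 0.0004 + 0.0784 + 0.0049 = 0.2726
Σp_2ᵢ² = 0.15² + 0.07² + 0.11² + 0.45² + 0.09² + 0.13² = 0.0225 + 0.0049 + 0.0121 + 0.2025 + 0.0081 + 0.0169 = 0.2670
O = 0.1154 / √(0.2726 × 0.2670) = 0.1154 / 0.269785 = 0.42775

0.428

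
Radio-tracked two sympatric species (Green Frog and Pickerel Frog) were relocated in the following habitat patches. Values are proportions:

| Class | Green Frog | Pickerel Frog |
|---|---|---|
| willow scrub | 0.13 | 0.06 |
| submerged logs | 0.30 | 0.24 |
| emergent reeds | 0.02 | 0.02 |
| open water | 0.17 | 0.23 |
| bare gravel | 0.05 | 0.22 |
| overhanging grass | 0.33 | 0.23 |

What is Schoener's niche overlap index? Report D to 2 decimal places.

0.77

Σ|p₁ᵢ − p₂ᵢ| = 0.07 + 0.06 + 0.00 + 0.06 + 0.17 + 0.10 = 0.46
D = 1 − ½ × 0.46 = 1 − 0.230 = 0.7700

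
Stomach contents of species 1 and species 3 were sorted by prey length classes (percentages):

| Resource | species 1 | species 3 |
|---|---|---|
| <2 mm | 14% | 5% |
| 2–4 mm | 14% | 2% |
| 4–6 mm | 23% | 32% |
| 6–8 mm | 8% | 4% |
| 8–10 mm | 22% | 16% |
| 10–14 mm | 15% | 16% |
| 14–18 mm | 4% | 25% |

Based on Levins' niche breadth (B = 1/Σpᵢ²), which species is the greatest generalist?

species 1

Convert percentages to proportions (divide by 100).
Σp_1ᵢ² = 0.14² + 0.14² + 0.23² + 0.08² + 0.22² + 0.15² + 0.04² = 0.0196 + 0.0196 + 0.0529 + 0.0064 + 0.0484 + 0.0225 + 0.0016 = 0.1710
B_1 = 1 / 0.1710 = 5.8480
Σp_3ᵢ² = 0.05² + 0.02² + 0.32² + 0.04² + 0.16² + 0.16² + 0.25² = 0.0025 + 0.0004 + 0.1024 + 0.0016 + 0.0256 + 0.0256 + 0.0625 = 0.2206
B_3 = 1 / 0.2206 = 4.5331
Highest B → broadest niche (most generalist): species 1 (B = 5.85).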